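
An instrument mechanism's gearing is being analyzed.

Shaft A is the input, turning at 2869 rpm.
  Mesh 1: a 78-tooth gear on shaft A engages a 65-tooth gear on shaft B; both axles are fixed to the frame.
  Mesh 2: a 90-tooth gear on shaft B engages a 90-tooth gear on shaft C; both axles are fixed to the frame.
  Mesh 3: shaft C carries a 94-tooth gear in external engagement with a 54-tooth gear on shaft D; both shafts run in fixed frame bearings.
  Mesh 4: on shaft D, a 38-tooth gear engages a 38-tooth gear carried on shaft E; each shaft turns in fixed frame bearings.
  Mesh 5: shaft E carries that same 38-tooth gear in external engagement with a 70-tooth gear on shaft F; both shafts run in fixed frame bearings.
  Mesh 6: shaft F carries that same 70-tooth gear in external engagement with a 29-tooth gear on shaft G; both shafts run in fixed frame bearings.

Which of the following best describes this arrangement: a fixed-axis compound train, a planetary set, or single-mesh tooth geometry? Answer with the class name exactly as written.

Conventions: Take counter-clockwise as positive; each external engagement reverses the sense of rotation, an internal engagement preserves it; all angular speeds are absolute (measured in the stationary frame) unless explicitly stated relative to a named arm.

fixed-axis compound train

topology: fixed-axis compound train — 6 meshes, A→G
classification: fixed-axis compound train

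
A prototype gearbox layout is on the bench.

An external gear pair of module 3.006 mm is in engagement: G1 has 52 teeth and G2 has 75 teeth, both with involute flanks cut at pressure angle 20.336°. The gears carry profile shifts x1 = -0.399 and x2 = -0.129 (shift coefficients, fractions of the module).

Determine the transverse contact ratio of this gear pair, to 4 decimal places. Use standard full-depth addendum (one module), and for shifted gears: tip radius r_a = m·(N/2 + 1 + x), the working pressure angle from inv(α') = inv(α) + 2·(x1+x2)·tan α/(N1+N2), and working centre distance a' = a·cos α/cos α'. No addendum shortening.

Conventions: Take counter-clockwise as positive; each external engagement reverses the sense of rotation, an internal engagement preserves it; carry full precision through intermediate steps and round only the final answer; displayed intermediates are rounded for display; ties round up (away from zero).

1.8864

topology: single-mesh involute geometry — m = 3.006, 52T/75T pair
base radii: r_b1 = 73.284596, r_b2 = 105.698937
tip radii: r_a1 = 79.962606, r_a2 = 115.343226
inv(α') = inv(20.336°) + 2·(-0.399-0.129)·tan α/(52+75) = 0.01261380  ⇒  α' = 18.95093°
a' = a·cos α / cos α' = 190.8810·cos 20.336°/cos 18.95093° = 189.240950
action lengths: √(r_a1²−r_b1²) = 31.990410, √(r_a2²−r_b2²) = 46.171361
base pitch p_b = π·m·cos α = 8.855013
CR = (31.990410 + 46.171361 − 189.240950·sin 18.95093°)/8.855013 = 1.886413
contact ratio ≈ 1.8864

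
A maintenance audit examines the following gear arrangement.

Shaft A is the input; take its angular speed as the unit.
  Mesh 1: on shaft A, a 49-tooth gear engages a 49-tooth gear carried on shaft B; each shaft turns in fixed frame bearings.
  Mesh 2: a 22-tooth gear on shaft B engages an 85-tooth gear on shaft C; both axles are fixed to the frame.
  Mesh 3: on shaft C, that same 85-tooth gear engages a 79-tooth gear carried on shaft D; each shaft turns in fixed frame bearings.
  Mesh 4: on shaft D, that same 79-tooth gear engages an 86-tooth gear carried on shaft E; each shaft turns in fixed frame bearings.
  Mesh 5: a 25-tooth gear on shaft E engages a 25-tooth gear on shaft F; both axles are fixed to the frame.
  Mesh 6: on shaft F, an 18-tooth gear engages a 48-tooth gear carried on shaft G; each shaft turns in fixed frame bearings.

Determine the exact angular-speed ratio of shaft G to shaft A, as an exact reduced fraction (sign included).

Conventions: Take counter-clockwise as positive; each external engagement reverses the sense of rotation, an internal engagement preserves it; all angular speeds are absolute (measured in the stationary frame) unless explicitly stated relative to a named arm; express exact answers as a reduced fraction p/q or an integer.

class = fixed-axis compound train [6 meshes; 6 ratios multiply, 6 sense flips]
mesh 1 [49T→49T]: running ratio 1, sense −
mesh 2 [22T→85T]: running ratio 22/85, sense +
mesh 3 [85T→79T]: running ratio 22/79, sense −
mesh 4 [79T→86T]: running ratio 11/43, sense +
mesh 5 [25T→25T]: running ratio 11/43, sense −
mesh 6 [18T→48T]: running ratio 33/344, sense +
ω_out/ω_in = 33/344

33/344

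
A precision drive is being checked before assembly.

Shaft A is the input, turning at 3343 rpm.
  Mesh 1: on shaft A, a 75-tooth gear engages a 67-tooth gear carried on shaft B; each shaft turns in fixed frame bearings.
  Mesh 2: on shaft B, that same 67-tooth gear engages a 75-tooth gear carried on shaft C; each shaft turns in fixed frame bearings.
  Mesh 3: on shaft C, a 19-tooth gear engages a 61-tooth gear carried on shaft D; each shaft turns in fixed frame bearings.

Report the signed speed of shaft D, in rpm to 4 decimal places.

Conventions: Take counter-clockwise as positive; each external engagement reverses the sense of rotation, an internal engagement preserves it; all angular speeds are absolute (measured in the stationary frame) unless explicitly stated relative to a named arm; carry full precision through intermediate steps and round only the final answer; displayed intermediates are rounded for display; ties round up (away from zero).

recognized (4 fixed axles, 3 meshes): fixed-axis compound train
mesh 1 [75T→67T]: ω = 3343.0000×75/67 = 3742.1642 rpm, sense flips to −
mesh 2 [67T→75T]: ω = 3742.1642×67/75 = 3343.0000 rpm, sense flips to +
mesh 3 [19T→61T]: ω = 3343.0000×19/61 = 1041.2623 rpm, sense flips to −
signed output speed = -1041.2623 rpm

-1041.2623 rpm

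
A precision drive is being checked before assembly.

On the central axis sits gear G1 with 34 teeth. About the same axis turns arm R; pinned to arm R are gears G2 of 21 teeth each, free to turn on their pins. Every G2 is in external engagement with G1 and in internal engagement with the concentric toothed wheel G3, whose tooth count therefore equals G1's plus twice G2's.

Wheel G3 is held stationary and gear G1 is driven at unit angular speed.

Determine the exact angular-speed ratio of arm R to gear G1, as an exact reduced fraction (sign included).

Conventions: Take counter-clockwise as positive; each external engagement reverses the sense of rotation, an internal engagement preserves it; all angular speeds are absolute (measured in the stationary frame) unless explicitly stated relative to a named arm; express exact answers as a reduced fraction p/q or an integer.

topology: planetary set — G1 34T / G2 21T / G3 76T, arm = carrier (Willis)
ring teeth: 34 + 2·21 = 76
34(ω_sun−ω_arm) = −76(ω_ring−ω_arm),  ω_ring = 0, ω_sun = 1
34(1−ω_arm) = −76(0−ω_arm)  ⇒  110·ω_arm = 34  ⇒  ω_arm = 17/55
ω_out/ω_in = 17/55

17/55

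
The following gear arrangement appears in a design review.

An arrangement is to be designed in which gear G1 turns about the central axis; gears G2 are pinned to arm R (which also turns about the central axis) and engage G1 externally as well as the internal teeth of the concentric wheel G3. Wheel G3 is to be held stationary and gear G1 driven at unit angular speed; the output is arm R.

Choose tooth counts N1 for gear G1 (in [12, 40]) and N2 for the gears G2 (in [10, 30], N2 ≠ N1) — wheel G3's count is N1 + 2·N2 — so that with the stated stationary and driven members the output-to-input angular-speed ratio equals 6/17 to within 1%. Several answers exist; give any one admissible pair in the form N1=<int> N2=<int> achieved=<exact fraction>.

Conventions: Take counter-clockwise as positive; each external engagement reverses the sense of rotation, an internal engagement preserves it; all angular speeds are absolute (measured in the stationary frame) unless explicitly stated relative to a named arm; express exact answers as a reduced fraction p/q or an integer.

N1=24 N2=10 achieved=6/17

class = planetary set [ratio 6/17 wanted; Willis about the carrier]
Willis with ω_ring = 0: ω_arm/ω_sun = N1/(N1+N3); set equal to 6/17  ⇒  N3/N1 = 1/(6/17) − 1 = 11/6
N3 = N1 + 2·N2  ⇒  N2/N1 = (N3/N1 − 1)/2 = (11/6 − 1)/2 = 5/12
smallest multiple with N1 ≥ 12 and N2 ≥ 10: k = 2  ⇒  N1 = 2·12 = 24, N2 = 2·5 = 10 (N1 ≤ 40, N2 ≤ 30, N2 ≠ N1 ✓), N3 = 24 + 2·10 = 44
check: N1/(N1+N3) with N1 = 24, N3 = 44 gives 6/17; |achieved − target| = 0 ≤ 3/850 ✓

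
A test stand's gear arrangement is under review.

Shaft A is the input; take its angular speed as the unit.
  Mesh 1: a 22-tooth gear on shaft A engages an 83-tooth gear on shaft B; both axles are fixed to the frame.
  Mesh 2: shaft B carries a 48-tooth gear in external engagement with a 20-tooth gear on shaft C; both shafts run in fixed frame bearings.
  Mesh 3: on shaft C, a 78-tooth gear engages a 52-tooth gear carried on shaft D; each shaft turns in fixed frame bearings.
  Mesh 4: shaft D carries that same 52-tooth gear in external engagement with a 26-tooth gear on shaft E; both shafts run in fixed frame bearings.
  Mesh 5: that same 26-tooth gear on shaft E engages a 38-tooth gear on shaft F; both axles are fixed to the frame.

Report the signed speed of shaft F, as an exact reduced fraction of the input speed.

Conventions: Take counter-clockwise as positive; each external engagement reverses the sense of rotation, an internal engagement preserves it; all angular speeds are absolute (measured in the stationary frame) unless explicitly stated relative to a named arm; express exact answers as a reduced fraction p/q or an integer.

5-mesh fixed-axis compound train (all bearings frame-fixed)
mesh 1 [22T→83T]: |ω|/ω_in = 1×22/83 = 22/83, sense flips to −
mesh 2 [48T→20T]: |ω|/ω_in = (22/83)×48/20 = 264/415, sense flips to +
mesh 3 [78T→52T]: |ω|/ω_in = (264/415)×78/52 = 396/415, sense flips to −
mesh 4 [52T→26T]: |ω|/ω_in = (396/415)×52/26 = 792/415, sense flips to +
mesh 5 [26T→38T]: |ω|/ω_in = (792/415)×26/38 = 10296/7885, sense flips to −
signed output speed (× input speed) = -10296/7885

-10296/7885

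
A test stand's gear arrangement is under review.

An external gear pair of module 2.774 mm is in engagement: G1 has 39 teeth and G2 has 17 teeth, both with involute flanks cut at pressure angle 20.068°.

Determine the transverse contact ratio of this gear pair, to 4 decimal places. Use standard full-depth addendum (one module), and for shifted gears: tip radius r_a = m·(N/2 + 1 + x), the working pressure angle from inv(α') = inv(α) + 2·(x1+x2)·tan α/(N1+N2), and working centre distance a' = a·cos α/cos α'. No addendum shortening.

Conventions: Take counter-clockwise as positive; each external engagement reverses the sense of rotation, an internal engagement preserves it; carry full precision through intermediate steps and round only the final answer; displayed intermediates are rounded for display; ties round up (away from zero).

recognized (one external pair, fixed centres): single-mesh tooth geometry, m = 2.774, N1 = 39, N2 = 17
base radii: r_b1 = 50.808800, r_b2 = 22.147426
tip radii: r_a1 = 56.867000, r_a2 = 26.353000
no profile shift: α' = α, a' = a
action lengths: √(r_a1²−r_b1²) = 25.540586, √(r_a2²−r_b2²) = 14.281882
base pitch p_b = π·m·cos α = 8.185669
CR = (25.540586 + 14.281882 − 77.672000·sin 20.06800°)/8.185669 = 1.608967
contact ratio ≈ 1.6090

1.6090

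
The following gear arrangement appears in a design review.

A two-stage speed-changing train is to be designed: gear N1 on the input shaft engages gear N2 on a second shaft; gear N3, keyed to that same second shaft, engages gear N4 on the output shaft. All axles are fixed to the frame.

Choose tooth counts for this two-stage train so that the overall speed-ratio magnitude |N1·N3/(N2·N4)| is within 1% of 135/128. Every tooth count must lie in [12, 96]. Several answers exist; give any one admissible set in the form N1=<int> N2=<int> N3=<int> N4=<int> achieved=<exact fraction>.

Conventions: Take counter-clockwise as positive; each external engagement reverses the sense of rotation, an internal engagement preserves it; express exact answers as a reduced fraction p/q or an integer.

N1=15 N2=16 N3=18 N4=16 achieved=135/128

design class (target 135/128): fixed-axis compound train
target = 135/128 in lowest terms: an exact hit needs N1·N3 = k·135 and N2·N4 = k·128 for one integer k, every count in [12, 96]; additionally prefer no 1:1 stage (N1 ≠ N2, N3 ≠ N4)
k = 1: no 1:1-free in-range split of k·135 and k·128 into factor pairs; take k = 2
k = 2: N1·N3 = 270 = 15·18, N2·N4 = 256 = 16·16
achieved = 15·18/(16·16) = 135/128; |achieved − target| = 0 ≤ 27/2560 ✓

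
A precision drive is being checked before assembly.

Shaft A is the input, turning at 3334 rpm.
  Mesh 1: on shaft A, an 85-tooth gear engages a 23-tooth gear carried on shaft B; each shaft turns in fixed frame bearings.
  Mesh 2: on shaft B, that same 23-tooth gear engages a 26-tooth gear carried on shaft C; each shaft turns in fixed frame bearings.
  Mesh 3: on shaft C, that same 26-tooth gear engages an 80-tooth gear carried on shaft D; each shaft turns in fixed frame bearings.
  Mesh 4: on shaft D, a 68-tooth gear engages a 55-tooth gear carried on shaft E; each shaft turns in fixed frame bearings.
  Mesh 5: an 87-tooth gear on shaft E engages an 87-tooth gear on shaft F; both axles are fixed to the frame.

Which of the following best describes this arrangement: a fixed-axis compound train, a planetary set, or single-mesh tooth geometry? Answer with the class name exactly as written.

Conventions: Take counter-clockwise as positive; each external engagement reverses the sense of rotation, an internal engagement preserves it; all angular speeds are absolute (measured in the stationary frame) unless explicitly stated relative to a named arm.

fixed-axis compound train

class = fixed-axis compound train [5 meshes; 5 ratios multiply, 5 sense flips]
classification: fixed-axis compound train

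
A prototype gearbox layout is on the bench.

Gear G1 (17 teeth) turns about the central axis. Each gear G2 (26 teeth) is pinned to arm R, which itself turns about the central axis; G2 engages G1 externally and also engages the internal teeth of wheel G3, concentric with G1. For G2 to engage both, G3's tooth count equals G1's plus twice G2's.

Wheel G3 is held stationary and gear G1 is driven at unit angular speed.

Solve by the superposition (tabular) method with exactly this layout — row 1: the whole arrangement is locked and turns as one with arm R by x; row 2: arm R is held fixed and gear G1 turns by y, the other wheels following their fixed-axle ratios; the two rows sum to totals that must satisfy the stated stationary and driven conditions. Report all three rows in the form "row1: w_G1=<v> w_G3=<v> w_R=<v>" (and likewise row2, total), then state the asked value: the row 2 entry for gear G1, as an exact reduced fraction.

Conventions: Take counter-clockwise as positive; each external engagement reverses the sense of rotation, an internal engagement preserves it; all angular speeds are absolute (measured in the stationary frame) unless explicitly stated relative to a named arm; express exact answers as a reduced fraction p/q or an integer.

row1: w_G1=17/86 w_G3=17/86 w_R=17/86
row2: w_G1=69/86 w_G3=-17/86 w_R=0
total: w_G1=1 w_G3=0 w_R=17/86
asked value: 69/86

planetary set (17T centre, 26T on arm, 69T internal) — Willis relation
row 1 (train locked, turned with arm): all members turn x
row 2 (arm held, sun turns y): ω_ring = −(17/69)·y, ω_arm = 0
boundary: total ω_ring = x − (17/69)·y = 0 and total ω_sun = x + y = 1  ⇒  y = 69/86, x = 17/86
row 2 ring = −(17/69)·69/86 = -17/86
totals (row 1 + row 2): sun 17/86 + 69/86 = 1, ring 17/86 + (-17/86) = 0, arm 17/86 + 0 = 17/86
asked cell (row2, sun) = 69/86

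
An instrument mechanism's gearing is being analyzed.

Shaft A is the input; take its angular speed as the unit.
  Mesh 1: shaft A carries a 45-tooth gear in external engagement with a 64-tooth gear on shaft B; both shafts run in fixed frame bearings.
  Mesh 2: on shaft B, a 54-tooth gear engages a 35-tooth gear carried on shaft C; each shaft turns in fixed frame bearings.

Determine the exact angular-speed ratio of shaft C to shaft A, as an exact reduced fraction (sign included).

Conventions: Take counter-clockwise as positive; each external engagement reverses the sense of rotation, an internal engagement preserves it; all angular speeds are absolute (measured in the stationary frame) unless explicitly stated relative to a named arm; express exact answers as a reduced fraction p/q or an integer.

class = fixed-axis compound train [2 meshes; 2 ratios multiply, 2 sense flips]
mesh 1 [45T→64T]: running ratio 45/64, sense −
mesh 2 [54T→35T]: running ratio 243/224, sense +
ω_out/ω_in = 243/224

243/224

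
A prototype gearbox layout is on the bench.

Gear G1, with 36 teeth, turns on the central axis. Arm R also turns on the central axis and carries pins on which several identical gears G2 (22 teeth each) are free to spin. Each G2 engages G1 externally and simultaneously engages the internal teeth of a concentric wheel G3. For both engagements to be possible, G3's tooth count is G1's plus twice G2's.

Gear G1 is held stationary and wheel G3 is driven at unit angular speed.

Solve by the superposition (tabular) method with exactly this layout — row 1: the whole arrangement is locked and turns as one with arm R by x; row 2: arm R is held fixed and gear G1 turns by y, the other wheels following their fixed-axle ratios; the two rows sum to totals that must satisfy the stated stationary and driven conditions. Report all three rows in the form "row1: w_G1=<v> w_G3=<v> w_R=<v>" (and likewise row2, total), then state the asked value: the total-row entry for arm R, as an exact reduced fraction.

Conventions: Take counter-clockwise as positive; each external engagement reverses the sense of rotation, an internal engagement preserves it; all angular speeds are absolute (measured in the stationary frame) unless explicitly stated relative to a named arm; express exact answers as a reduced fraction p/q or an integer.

planetary set (36T centre, 22T on arm, 80T internal) — Willis relation
row 1 — lock + rotate with arm: ω_sun = ω_ring = ω_arm = x
row 2: sun turns y, ring = −(36/80)·y, arm 0
boundary: total ω_sun = x + y = 0 and total ω_ring = x − (36/80)·y = 1  ⇒  y = -20/29, x = 20/29
row 2 ring = −(36/80)·(-20/29) = 9/29
totals (row 1 + row 2): sun 20/29 + (-20/29) = 0, ring 20/29 + 9/29 = 1, arm 20/29 + 0 = 20/29
asked cell (total, arm) = 20/29

row1: w_G1=20/29 w_G3=20/29 w_R=20/29
row2: w_G1=-20/29 w_G3=9/29 w_R=0
total: w_G1=0 w_G3=1 w_R=20/29
asked value: 20/29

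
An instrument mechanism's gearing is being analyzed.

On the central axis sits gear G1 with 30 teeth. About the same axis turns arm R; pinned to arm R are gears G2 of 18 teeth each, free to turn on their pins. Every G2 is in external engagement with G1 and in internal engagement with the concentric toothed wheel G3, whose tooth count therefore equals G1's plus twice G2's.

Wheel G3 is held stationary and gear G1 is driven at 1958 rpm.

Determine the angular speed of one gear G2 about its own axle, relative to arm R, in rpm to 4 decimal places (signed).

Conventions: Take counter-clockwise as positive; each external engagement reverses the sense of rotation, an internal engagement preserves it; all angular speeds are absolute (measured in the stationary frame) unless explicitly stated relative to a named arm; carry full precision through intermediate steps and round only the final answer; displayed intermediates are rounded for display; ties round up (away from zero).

-2243.5417 rpm

recognized (axles ride arm R): planetary set, 30/18/66 teeth
normalise by the input: solve with ω_sun = 1, then scale by 1958 rpm
ring teeth: 30 + 2·18 = 66
30(ω_sun−ω_arm) = −66(ω_ring−ω_arm),  ω_ring = 0, ω_sun = 1
30(1−ω_arm) = −66(0−ω_arm)  ⇒  96·ω_arm = 30  ⇒  ω_arm = 5/16
sun–planet mesh: 30·(1−5/16) = −18·(ω_p−ω_arm)  ⇒  ω_p−ω_arm = -55/48
scale: ω_p−ω_arm = -55/48 × 1958 rpm = -2243.5417 rpm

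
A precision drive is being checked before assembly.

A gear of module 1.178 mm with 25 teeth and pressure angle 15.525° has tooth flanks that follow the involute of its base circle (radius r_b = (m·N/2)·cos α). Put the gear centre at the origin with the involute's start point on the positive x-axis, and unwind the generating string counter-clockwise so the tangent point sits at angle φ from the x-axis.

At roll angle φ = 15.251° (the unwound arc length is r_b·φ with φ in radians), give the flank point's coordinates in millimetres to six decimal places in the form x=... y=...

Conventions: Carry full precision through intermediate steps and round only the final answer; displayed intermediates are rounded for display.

x=14.681486 y=0.088560

recognized (one wheel, involute flank): single-mesh tooth geometry, m = 1.178, N = 25
pitch radius r_p = m·N/2 = 1.178·25/2 = 14.725000
base radius r_b = r_p·cos α = 14.725000·cos 15.525° = 14.187740
roll angle φ = 15.251° = 0.26618016 rad
x = r_b·(cos φ + φ·sin φ) = 14.681486
y = r_b·(sin φ − φ·cos φ) = 0.088560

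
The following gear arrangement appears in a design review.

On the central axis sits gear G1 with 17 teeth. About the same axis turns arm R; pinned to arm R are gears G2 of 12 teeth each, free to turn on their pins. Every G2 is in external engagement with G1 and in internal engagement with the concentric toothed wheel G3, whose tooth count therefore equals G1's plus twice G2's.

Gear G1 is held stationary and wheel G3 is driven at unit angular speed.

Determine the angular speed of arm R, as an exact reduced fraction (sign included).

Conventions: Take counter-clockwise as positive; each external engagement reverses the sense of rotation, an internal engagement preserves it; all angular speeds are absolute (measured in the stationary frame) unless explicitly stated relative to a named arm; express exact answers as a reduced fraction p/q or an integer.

41/58

class = planetary set [G3 = 17+2·12 = 41; Willis about the carrier]
ring teeth: 17 + 2·12 = 41
17(ω_sun−ω_arm) = −41(ω_ring−ω_arm),  ω_sun = 0, ω_ring = 1
17(0−ω_arm) = −41(1−ω_arm)  ⇒  58·ω_arm = 41  ⇒  ω_arm = 41/58
exact speed ratio = 41/58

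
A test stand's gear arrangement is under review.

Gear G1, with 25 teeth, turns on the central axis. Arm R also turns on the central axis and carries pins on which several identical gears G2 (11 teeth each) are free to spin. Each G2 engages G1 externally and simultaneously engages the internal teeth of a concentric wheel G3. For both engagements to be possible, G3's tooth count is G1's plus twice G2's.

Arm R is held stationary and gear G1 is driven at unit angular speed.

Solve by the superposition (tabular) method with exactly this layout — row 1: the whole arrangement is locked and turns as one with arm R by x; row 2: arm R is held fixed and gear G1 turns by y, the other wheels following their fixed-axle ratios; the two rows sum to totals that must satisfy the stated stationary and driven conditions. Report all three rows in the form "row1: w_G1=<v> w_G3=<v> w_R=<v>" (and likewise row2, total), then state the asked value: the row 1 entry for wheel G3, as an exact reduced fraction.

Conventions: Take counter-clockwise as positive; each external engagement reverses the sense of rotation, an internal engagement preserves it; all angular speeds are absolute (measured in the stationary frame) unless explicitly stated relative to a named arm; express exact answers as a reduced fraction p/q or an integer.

recognized (axles ride arm R): planetary set, 25/11/47 teeth
row 1: whole set turns with the arm by x
row 2 — arm fixed, fixed-axis ratios: sun y, ring −(25/47)·y, arm 0
boundary: total ω_arm = x = 0 and total ω_sun = x + y = 1  ⇒  y = 1, x = 0
row 2 ring = −(25/47)·1 = -25/47
totals (row 1 + row 2): sun 0 + 1 = 1, ring 0 + (-25/47) = -25/47, arm 0 + 0 = 0
asked cell (row1, ring) = 0

row1: w_G1=0 w_G3=0 w_R=0
row2: w_G1=1 w_G3=-25/47 w_R=0
total: w_G1=1 w_G3=-25/47 w_R=0
asked value: 0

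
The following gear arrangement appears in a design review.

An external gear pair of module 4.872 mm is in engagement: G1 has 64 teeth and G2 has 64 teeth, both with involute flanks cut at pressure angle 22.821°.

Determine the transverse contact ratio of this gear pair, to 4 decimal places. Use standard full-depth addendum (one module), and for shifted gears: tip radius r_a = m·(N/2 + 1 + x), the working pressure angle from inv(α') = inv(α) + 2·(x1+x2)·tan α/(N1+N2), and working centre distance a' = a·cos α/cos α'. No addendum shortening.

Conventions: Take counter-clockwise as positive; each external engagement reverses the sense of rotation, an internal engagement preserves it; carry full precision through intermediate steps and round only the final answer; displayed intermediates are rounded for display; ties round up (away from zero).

single-mesh involute tooth geometry (64T engaging 64T at module 4.872)
base radii: r_b1 = 143.700000, r_b2 = 143.700000
tip radii: r_a1 = 160.776000, r_a2 = 160.776000
no profile shift: α' = α, a' = a
action lengths: √(r_a1²−r_b1²) = 72.105702, √(r_a2²−r_b2²) = 72.105702
base pitch p_b = π·m·cos α = 14.107714
CR = (72.105702 + 72.105702 − 311.808000·sin 22.82100°)/14.107714 = 1.649849
contact ratio ≈ 1.6498

1.6498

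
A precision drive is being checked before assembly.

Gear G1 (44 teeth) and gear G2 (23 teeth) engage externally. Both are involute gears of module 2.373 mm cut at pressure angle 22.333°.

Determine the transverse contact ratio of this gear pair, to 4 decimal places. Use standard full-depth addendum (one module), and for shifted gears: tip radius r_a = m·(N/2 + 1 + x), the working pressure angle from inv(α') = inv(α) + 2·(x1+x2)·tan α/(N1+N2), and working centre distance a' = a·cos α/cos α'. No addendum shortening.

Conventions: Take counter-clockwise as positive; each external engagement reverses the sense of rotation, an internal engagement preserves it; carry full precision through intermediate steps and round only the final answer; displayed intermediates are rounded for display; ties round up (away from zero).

class = single-mesh tooth geometry [involute pair 44T × 23T, m = 2.373]
base radii: r_b1 = 48.290081, r_b2 = 25.242542
tip radii: r_a1 = 54.579000, r_a2 = 29.662500
no profile shift: α' = α, a' = a
action lengths: √(r_a1²−r_b1²) = 25.434923, √(r_a2²−r_b2²) = 15.578125
base pitch p_b = π·m·cos α = 6.895807
CR = (25.434923 + 15.578125 − 79.495500·sin 22.33300°)/6.895807 = 1.566986
contact ratio ≈ 1.5670

1.5670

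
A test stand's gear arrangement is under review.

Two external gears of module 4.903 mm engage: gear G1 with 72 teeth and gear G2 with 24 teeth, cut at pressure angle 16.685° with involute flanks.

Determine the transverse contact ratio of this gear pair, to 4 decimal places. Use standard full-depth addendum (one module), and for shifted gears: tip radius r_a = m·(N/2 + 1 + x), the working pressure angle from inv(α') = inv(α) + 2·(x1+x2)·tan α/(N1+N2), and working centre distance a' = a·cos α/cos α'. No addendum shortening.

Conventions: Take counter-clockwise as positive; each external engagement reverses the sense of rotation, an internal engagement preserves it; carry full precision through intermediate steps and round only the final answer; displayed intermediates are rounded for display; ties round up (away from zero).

single-mesh involute tooth geometry (72T engaging 24T at module 4.903)
base radii: r_b1 = 169.076606, r_b2 = 56.358869
tip radii: r_a1 = 181.411000, r_a2 = 63.739000
no profile shift: α' = α, a' = a
action lengths: √(r_a1²−r_b1²) = 65.749922, √(r_a2²−r_b2²) = 29.771430
base pitch p_b = π·m·cos α = 14.754717
CR = (65.749922 + 29.771430 − 235.344000·sin 16.68500°)/14.754717 = 1.894431
contact ratio ≈ 1.8944

1.8944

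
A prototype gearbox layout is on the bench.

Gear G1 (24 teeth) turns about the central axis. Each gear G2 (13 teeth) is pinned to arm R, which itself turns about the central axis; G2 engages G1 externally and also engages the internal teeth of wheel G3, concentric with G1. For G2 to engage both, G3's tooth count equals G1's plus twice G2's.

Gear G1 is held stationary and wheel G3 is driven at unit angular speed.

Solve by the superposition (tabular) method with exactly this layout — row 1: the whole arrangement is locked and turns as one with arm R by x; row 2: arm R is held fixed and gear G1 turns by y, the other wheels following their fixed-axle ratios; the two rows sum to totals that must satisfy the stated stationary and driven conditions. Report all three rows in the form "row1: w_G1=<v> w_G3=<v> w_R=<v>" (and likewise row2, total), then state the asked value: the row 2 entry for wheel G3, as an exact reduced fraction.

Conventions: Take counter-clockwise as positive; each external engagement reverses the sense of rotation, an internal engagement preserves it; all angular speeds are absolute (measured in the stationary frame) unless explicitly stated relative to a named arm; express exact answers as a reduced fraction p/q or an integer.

row1: w_G1=25/37 w_G3=25/37 w_R=25/37
row2: w_G1=-25/37 w_G3=12/37 w_R=0
total: w_G1=0 w_G3=1 w_R=25/37
asked value: 12/37

planetary set (24T centre, 13T on arm, 50T internal) — Willis relation
row 1: whole set turns with the arm by x
superposition row 2 [arm held]: sun y, ring −(24/50)·y, arm 0
boundary: total ω_sun = x + y = 0 and total ω_ring = x − (24/50)·y = 1  ⇒  y = -25/37, x = 25/37
row 2 ring = −(24/50)·(-25/37) = 12/37
totals (row 1 + row 2): sun 25/37 + (-25/37) = 0, ring 25/37 + 12/37 = 1, arm 25/37 + 0 = 25/37
asked cell (row2, ring) = 12/37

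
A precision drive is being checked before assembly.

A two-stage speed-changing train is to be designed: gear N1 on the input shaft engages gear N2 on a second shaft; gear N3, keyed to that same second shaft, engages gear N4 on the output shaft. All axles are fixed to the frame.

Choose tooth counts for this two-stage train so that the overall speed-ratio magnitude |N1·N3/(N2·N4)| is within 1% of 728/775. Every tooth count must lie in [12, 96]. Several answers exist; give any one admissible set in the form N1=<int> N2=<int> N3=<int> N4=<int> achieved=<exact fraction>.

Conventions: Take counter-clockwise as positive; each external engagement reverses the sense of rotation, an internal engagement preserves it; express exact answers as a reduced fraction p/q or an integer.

topology: fixed-axis compound train — 2 stages, target 728/775
target = 728/775 in lowest terms: an exact hit needs N1·N3 = k·728 and N2·N4 = k·775 for one integer k, every count in [12, 96]; additionally prefer no 1:1 stage (N1 ≠ N2, N3 ≠ N4)
k = 1: N1·N3 = 728 = 13·56, N2·N4 = 775 = 25·31
achieved = 13·56/(25·31) = 728/775; |achieved − target| = 0 ≤ 182/19375 ✓

N1=13 N2=25 N3=56 N4=31 achieved=728/775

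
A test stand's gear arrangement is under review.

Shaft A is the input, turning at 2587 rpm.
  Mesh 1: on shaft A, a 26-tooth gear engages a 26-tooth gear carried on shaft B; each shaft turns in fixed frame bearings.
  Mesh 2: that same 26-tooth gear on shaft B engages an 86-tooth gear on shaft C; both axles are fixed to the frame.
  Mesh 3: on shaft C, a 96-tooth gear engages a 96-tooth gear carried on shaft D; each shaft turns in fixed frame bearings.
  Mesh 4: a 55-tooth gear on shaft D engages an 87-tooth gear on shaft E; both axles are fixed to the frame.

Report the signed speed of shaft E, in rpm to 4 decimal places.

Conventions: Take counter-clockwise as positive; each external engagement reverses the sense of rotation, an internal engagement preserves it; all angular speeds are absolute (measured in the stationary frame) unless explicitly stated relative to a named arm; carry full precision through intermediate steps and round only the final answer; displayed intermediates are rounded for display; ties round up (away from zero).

topology: fixed-axis compound train — 4 meshes, A→E
mesh 1 [26T→26T]: ω = 2587.0000×26/26 = 2587.0000 rpm, sense flips to −
mesh 2 [26T→86T]: ω = 2587.0000×26/86 = 782.1163 rpm, sense flips to +
mesh 3 [96T→96T]: ω = 782.1163×96/96 = 782.1163 rpm, sense flips to −
mesh 4 [55T→87T]: ω = 782.1163×55/87 = 494.4413 rpm, sense flips to +
signed output speed = +494.4413 rpm

+494.4413 rpm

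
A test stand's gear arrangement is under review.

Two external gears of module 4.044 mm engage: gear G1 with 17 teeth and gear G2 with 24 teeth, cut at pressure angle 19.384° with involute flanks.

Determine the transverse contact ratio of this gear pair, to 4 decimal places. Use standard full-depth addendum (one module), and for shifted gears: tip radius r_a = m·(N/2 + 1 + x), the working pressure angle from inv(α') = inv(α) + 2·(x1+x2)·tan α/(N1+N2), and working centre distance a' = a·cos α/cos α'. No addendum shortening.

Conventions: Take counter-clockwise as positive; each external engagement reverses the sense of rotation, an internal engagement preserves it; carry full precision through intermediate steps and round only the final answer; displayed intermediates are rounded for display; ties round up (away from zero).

1.5804

recognized (one external pair, fixed centres): single-mesh tooth geometry, m = 4.044, N1 = 17, N2 = 24
base radii: r_b1 = 32.425523, r_b2 = 45.777209
tip radii: r_a1 = 38.418000, r_a2 = 52.572000
no profile shift: α' = α, a' = a
action lengths: √(r_a1²−r_b1²) = 20.604082, √(r_a2²−r_b2²) = 25.850771
base pitch p_b = π·m·cos α = 11.984445
CR = (20.604082 + 25.850771 − 82.902000·sin 19.38400°)/11.984445 = 1.580371
contact ratio ≈ 1.5804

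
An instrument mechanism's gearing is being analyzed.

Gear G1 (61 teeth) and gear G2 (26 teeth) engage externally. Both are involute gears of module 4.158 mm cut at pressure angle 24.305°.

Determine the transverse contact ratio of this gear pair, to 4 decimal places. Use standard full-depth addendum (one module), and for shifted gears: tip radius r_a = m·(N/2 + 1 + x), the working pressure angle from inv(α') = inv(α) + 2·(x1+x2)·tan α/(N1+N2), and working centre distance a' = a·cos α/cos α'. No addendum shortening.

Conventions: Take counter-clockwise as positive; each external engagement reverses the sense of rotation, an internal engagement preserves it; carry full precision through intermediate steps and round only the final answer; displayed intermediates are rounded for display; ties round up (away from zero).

1.5273

single-mesh involute tooth geometry (61T engaging 26T at module 4.158)
base radii: r_b1 = 115.578697, r_b2 = 49.263051
tip radii: r_a1 = 130.977000, r_a2 = 58.212000
no profile shift: α' = α, a' = a
action lengths: √(r_a1²−r_b1²) = 61.616063, √(r_a2²−r_b2²) = 31.012719
base pitch p_b = π·m·cos α = 11.904957
CR = (61.616063 + 31.012719 − 180.873000·sin 24.30500°)/11.904957 = 1.527310
contact ratio ≈ 1.5273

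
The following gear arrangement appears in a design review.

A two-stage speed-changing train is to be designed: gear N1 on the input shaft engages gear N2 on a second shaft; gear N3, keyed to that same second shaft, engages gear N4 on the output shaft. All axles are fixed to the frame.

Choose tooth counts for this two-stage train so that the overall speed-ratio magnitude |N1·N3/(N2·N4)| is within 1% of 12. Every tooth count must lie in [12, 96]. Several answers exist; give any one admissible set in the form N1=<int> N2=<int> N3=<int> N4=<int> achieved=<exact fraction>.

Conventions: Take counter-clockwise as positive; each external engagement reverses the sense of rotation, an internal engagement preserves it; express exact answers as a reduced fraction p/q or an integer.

N1=18 N2=12 N3=96 N4=12 achieved=12

topology: fixed-axis compound train — 2 stages, target 12
target = 12/1 in lowest terms: an exact hit needs N1·N3 = k·12 and N2·N4 = k·1 for one integer k, every count in [12, 96]; additionally prefer no 1:1 stage (N1 ≠ N2, N3 ≠ N4)
k = 1…143: no 1:1-free in-range split of k·12 and k·1 into factor pairs; take k = 144
k = 144: N1·N3 = 1728 = 18·96, N2·N4 = 144 = 12·12
achieved = 18·96/(12·12) = 12; |achieved − target| = 0 ≤ 3/25 ✓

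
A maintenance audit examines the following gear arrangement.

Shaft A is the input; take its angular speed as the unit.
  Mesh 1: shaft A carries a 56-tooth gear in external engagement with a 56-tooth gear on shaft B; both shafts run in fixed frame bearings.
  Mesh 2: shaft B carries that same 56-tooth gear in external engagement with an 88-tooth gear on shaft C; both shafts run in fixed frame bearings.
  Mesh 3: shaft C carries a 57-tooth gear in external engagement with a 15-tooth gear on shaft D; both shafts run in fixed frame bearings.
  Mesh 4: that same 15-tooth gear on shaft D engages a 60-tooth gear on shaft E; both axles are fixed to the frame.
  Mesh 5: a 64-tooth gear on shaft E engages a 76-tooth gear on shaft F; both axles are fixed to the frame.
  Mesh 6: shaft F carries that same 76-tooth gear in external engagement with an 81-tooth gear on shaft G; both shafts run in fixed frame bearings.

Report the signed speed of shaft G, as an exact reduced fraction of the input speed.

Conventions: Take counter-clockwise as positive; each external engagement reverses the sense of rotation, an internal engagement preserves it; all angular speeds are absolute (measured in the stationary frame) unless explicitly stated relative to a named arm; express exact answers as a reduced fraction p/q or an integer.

2128/4455

6-mesh fixed-axis compound train (all bearings frame-fixed)
mesh 1 [56T→56T]: |ω|/ω_in = 1×56/56 = 1, sense flips to −
mesh 2 [56T→88T]: |ω|/ω_in = 1×56/88 = 7/11, sense flips to +
mesh 3 [57T→15T]: |ω|/ω_in = (7/11)×57/15 = 133/55, sense flips to −
mesh 4 [15T→60T]: |ω|/ω_in = (133/55)×15/60 = 133/220, sense flips to +
mesh 5 [64T→76T]: |ω|/ω_in = (133/220)×64/76 = 28/55, sense flips to −
mesh 6 [76T→81T]: |ω|/ω_in = (28/55)×76/81 = 2128/4455, sense flips to +
signed output speed (× input speed) = 2128/4455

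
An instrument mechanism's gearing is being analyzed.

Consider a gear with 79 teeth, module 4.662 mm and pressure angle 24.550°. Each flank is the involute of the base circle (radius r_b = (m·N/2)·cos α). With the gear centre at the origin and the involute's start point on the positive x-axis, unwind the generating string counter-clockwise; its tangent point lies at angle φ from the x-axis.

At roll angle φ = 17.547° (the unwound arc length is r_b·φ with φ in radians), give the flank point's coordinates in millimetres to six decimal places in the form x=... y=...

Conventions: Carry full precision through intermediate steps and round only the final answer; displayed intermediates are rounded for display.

x=175.173593 y=1.588767

class = single-mesh tooth geometry [base-circle involute, m = 4.662, 79T]
pitch radius r_p = m·N/2 = 4.662·79/2 = 184.149000
base radius r_b = r_p·cos α = 184.149000·cos 24.550° = 167.501753
roll angle φ = 17.547° = 0.30625292 rad
x = r_b·(cos φ + φ·sin φ) = 175.173593
y = r_b·(sin φ − φ·cos φ) = 1.588767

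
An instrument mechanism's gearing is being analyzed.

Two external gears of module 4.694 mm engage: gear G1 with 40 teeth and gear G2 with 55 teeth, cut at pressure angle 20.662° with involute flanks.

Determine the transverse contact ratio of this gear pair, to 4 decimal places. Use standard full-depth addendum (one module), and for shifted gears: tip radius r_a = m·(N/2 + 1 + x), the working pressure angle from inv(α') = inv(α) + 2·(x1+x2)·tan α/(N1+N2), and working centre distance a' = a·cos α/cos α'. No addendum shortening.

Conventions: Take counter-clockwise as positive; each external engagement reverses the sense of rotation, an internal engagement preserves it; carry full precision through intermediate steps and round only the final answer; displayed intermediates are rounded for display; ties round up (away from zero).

1.7086

recognized (one external pair, fixed centres): single-mesh tooth geometry, m = 4.694, N1 = 40, N2 = 55
base radii: r_b1 = 87.841475, r_b2 = 120.782028
tip radii: r_a1 = 98.574000, r_a2 = 133.779000
no profile shift: α' = α, a' = a
action lengths: √(r_a1²−r_b1²) = 44.729283, √(r_a2²−r_b2²) = 57.519758
base pitch p_b = π·m·cos α = 13.798107
CR = (44.729283 + 57.519758 − 222.965000·sin 20.66200°)/13.798107 = 1.708558
contact ratio ≈ 1.7086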